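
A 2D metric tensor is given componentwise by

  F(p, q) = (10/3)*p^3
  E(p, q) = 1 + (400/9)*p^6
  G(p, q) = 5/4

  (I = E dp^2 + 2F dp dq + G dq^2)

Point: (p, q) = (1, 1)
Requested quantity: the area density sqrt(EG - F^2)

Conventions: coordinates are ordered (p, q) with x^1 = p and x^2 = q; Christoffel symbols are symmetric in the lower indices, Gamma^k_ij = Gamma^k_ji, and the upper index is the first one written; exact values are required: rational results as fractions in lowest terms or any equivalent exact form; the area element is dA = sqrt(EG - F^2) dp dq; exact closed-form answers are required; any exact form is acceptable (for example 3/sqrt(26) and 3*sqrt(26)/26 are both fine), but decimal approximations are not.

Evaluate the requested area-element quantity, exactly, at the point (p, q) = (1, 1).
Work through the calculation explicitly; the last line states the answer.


E = 409/9, F = 10/3, G = 5/4; EG - F^2 = 1645/36

Answer: sqrt(EG - F^2) = sqrt(1645)/6


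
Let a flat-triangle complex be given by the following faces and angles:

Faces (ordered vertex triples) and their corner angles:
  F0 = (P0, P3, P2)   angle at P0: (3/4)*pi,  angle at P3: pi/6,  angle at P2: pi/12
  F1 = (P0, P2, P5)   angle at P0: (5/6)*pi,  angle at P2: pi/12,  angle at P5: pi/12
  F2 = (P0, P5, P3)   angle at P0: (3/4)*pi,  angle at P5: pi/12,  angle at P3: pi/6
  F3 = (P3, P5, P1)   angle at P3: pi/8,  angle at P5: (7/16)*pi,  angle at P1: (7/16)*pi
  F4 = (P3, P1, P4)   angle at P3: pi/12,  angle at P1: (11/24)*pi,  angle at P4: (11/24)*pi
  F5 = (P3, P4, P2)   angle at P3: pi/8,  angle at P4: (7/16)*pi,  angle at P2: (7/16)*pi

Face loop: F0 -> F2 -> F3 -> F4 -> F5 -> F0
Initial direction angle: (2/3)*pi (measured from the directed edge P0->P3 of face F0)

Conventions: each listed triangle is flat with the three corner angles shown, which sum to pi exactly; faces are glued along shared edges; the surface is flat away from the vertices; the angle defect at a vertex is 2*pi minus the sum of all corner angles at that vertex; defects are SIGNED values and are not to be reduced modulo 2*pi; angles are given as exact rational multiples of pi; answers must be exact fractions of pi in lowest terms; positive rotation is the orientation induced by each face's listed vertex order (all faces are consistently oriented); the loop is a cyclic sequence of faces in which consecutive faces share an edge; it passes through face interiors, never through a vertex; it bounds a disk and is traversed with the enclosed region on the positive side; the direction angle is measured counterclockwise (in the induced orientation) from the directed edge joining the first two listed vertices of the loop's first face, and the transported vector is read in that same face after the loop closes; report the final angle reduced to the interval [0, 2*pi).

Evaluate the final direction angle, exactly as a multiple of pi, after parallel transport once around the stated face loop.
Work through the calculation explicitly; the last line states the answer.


enclosed vertex P3: corner angles sum to (2/3)*pi, defect = 2*pi - (2/3)*pi = (4/3)*pi
holonomy = initial angle + sum of enclosed defects (mod 2*pi), positive in the induced orientation
final angle = (2/3)*pi + (4/3)*pi = 0 (mod 2*pi)

Answer: final direction angle = 0


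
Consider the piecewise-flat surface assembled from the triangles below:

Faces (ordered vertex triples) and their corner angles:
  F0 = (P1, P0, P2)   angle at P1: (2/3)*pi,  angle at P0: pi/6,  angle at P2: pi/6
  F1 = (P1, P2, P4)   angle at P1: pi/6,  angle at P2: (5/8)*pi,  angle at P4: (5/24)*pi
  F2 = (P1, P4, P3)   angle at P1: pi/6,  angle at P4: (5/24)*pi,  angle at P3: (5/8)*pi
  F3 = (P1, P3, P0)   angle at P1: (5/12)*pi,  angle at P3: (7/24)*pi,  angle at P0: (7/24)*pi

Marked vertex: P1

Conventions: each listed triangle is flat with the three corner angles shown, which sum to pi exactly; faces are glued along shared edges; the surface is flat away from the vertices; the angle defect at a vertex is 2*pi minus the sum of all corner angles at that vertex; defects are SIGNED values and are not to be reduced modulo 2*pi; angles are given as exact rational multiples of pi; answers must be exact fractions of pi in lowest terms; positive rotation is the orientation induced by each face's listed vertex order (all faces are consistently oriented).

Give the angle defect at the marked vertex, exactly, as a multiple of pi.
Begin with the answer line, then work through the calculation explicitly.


Answer: defect(P1) = (7/12)*pi

Sum of corner angles at P1: (17/12)*pi
defect = 2*pi - (17/12)*pi


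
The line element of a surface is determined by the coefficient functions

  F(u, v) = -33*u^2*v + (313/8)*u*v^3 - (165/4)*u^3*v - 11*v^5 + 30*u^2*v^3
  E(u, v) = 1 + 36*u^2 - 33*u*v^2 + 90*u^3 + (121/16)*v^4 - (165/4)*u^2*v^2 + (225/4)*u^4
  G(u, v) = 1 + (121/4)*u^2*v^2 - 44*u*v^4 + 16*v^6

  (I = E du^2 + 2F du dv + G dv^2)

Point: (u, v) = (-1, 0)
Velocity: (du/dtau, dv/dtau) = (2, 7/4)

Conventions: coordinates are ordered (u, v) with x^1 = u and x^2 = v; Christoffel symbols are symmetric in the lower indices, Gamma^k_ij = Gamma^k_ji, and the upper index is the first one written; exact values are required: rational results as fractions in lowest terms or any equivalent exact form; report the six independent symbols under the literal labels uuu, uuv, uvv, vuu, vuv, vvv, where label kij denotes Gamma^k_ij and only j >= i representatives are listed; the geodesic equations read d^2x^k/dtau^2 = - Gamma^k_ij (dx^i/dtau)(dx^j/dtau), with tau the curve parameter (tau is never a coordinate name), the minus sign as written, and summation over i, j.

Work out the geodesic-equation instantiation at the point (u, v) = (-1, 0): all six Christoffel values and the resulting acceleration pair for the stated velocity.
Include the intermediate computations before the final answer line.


E = 13/4, F = 0, G = 1 at the point
E_u = -27, E_v = 0, F_u = 0, F_v = 33/4, G_u = 0, G_v = 0
EG - F^2 = 13/4;  g^inv = (4/13) * [[1, 0], [0, 13/4]]
first-kind symbols [ij,l] = (1/2)(d_i g_jl + d_j g_il - d_l g_ij): [uu,u] = E_u/2 = -27/2, [uu,v] = F_u - E_v/2 = 0, [uv,u] = E_v/2 = 0, [uv,v] = G_u/2 = 0, [vv,u] = F_v - G_u/2 = 33/4, [vv,v] = G_v/2 = 0
Gamma^u_ij = (G*[ij,u] - F*[ij,v])/(EG - F^2), Gamma^v_ij = (E*[ij,v] - F*[ij,u])/(EG - F^2)
Gamma_uuu = -54/13, Gamma_uuv = 0, Gamma_uvv = 33/13, Gamma_vuu = 0, Gamma_vuv = 0, Gamma_vvv = 0
d^2u/dtau^2 = -(Gamma_uuu*(2)^2 + 2*Gamma_uuv*(2)*(7/4) + Gamma_uvv*(7/4)^2) = 1839/208
d^2v/dtau^2 = -(Gamma_vuu*(2)^2 + 2*Gamma_vuv*(2)*(7/4) + Gamma_vvv*(7/4)^2) = 0

Answer: Gamma_uuu = -54/13, Gamma_uuv = 0, Gamma_uvv = 33/13, Gamma_vuu = 0, Gamma_vuv = 0, Gamma_vvv = 0; accelerations (d^2u/dtau^2, d^2v/dtau^2) = (1839/208, 0)


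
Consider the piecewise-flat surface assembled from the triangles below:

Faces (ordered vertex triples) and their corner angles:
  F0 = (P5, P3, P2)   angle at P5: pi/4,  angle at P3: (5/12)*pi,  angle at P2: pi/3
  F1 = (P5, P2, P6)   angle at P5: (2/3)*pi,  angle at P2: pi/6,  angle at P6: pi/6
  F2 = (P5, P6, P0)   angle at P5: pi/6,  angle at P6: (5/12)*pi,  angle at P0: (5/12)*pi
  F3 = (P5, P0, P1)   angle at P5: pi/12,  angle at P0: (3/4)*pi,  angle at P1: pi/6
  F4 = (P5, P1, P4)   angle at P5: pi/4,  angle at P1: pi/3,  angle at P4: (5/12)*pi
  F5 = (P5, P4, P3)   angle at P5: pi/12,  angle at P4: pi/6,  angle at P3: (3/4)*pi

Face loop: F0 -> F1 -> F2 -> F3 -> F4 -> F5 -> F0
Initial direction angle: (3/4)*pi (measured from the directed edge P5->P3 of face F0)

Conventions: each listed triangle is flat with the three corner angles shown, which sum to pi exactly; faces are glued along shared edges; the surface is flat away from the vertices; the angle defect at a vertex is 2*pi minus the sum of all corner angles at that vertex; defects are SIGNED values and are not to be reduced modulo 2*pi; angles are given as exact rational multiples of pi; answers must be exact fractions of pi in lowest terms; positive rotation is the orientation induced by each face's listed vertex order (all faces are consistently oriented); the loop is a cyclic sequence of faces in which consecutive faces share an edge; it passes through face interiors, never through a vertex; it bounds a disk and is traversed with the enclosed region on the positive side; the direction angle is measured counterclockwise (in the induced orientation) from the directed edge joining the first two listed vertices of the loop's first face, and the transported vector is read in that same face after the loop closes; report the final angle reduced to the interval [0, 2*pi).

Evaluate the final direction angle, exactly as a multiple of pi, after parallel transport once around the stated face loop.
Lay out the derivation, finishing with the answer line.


enclosed vertex P5: corner angles sum to (3/2)*pi, defect = 2*pi - (3/2)*pi = pi/2
the final direction is the initial angle plus the enclosed defects, taken mod 2*pi in the induced orientation
final angle = (3/4)*pi + pi/2 = (5/4)*pi (mod 2*pi)

Answer: final direction angle = (5/4)*pi


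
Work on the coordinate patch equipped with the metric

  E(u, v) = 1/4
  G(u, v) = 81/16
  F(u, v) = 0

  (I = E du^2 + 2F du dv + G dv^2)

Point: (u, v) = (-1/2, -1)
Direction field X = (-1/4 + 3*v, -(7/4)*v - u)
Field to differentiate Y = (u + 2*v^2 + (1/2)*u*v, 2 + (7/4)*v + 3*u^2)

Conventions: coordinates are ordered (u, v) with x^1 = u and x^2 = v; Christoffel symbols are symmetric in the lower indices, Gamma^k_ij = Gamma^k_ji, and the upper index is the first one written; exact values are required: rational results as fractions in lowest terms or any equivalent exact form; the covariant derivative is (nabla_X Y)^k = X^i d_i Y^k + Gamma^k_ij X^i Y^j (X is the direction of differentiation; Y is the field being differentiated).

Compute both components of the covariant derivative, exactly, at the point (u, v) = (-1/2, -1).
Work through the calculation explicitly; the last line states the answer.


E = 1/4, F = 0, G = 81/16 at the point
E_u = 0, E_v = 0, F_u = 0, F_v = 0, G_u = 0, G_v = 0
EG - F^2 = 81/64;  g^inv = (64/81) * [[81/16, 0], [0, 1/4]]
first-kind symbols [ij,l] = (1/2)(d_i g_jl + d_j g_il - d_l g_ij): [uu,u] = E_u/2 = 0, [uu,v] = F_u - E_v/2 = 0, [uv,u] = E_v/2 = 0, [uv,v] = G_u/2 = 0, [vv,u] = F_v - G_u/2 = 0, [vv,v] = G_v/2 = 0
Gamma^u_ij = (G*[ij,u] - F*[ij,v])/(EG - F^2), Gamma^v_ij = (E*[ij,v] - F*[ij,u])/(EG - F^2)
Gamma_uuu = 0, Gamma_uuv = 0, Gamma_uvv = 0, Gamma_vuu = 0, Gamma_vuv = 0, Gamma_vvv = 0
X = (-13/4, 9/4), Y = (7/4, 1) at the point

Answer: (nabla_X Y)^u = -179/16, (nabla_X Y)^v = 219/16


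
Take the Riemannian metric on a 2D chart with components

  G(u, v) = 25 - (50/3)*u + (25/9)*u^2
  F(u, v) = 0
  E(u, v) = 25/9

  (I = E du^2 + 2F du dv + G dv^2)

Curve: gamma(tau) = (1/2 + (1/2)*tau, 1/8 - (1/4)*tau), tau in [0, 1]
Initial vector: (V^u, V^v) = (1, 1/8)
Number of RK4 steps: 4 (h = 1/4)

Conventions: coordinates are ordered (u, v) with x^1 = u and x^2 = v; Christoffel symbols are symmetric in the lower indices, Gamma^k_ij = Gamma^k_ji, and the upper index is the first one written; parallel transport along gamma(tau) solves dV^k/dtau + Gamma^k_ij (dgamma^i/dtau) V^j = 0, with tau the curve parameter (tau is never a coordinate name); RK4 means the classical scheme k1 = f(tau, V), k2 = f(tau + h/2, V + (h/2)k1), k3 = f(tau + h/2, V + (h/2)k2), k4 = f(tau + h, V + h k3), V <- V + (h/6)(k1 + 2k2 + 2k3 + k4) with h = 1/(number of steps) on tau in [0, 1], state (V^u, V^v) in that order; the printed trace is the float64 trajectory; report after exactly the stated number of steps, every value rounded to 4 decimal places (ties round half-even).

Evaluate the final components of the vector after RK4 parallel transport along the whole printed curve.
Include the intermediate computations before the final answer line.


gamma'(tau) = (1/2, -1/4); f(tau, V)^k = -Gamma^k_ij(gamma(tau)) gamma'^i(tau) V^j; h = 1/4; intermediate values shown to 6 dp
curve data and Christoffel symbols at the stage parameters:
  tau = 0.000000: gamma = (0.500000, 0.125000), gamma' = (0.500000, -0.250000); Gamma_uuu = 0.000000, Gamma_uuv = 0.000000, Gamma_uvv = 2.500000, Gamma_vuu = 0.000000, Gamma_vuv = -0.400000, Gamma_vvv = 0.000000
  tau = 0.125000: gamma = (0.562500, 0.093750), gamma' = (0.500000, -0.250000); Gamma_uuu = 0.000000, Gamma_uuv = 0.000000, Gamma_uvv = 2.437500, Gamma_vuu = 0.000000, Gamma_vuv = -0.410256, Gamma_vvv = 0.000000
  tau = 0.250000: gamma = (0.625000, 0.062500), gamma' = (0.500000, -0.250000); Gamma_uuu = 0.000000, Gamma_uuv = 0.000000, Gamma_uvv = 2.375000, Gamma_vuu = 0.000000, Gamma_vuv = -0.421053, Gamma_vvv = 0.000000
  tau = 0.375000: gamma = (0.687500, 0.031250), gamma' = (0.500000, -0.250000); Gamma_uuu = 0.000000, Gamma_uuv = 0.000000, Gamma_uvv = 2.312500, Gamma_vuu = 0.000000, Gamma_vuv = -0.432432, Gamma_vvv = 0.000000
  tau = 0.500000: gamma = (0.750000, 0.000000), gamma' = (0.500000, -0.250000); Gamma_uuu = 0.000000, Gamma_uuv = 0.000000, Gamma_uvv = 2.250000, Gamma_vuu = 0.000000, Gamma_vuv = -0.444444, Gamma_vvv = 0.000000
  tau = 0.625000: gamma = (0.812500, -0.031250), gamma' = (0.500000, -0.250000); Gamma_uuu = 0.000000, Gamma_uuv = 0.000000, Gamma_uvv = 2.187500, Gamma_vuu = 0.000000, Gamma_vuv = -0.457143, Gamma_vvv = 0.000000
  tau = 0.750000: gamma = (0.875000, -0.062500), gamma' = (0.500000, -0.250000); Gamma_uuu = 0.000000, Gamma_uuv = 0.000000, Gamma_uvv = 2.125000, Gamma_vuu = 0.000000, Gamma_vuv = -0.470588, Gamma_vvv = 0.000000
  tau = 0.875000: gamma = (0.937500, -0.093750), gamma' = (0.500000, -0.250000); Gamma_uuu = 0.000000, Gamma_uuv = 0.000000, Gamma_uvv = 2.062500, Gamma_vuu = 0.000000, Gamma_vuv = -0.484848, Gamma_vvv = 0.000000
  tau = 1.000000: gamma = (1.000000, -0.125000), gamma' = (0.500000, -0.250000); Gamma_uuu = 0.000000, Gamma_uuv = 0.000000, Gamma_uvv = 2.000000, Gamma_vuu = 0.000000, Gamma_vuv = -0.500000, Gamma_vvv = 0.000000
step 0: V^u = 1.0000, V^v = 0.1250
step 1: k1 = (0.078125, -0.075000), k2 = (0.070459, -0.079848), k3 = (0.070090, -0.079874), k4 = (0.062362, -0.084996); V <- V + (h/6)(k1 + 2k2 + 2k3 + k4): V^u = 1.0176, V^v = 0.1050
step 2: k1 = (0.062358, -0.085002), k2 = (0.054574, -0.090439), k3 = (0.054181, -0.090481), k4 = (0.046352, -0.096256); V <- V + (h/6)(k1 + 2k2 + 2k3 + k4): V^u = 1.0312, V^v = 0.0824
step 3: k1 = (0.046347, -0.096263), k2 = (0.038479, -0.102426), k3 = (0.038058, -0.102490), k4 = (0.030160, -0.109074); V <- V + (h/6)(k1 + 2k2 + 2k3 + k4): V^u = 1.0407, V^v = 0.0568
step 4: k1 = (0.030155, -0.109082), k2 = (0.022237, -0.116150), k3 = (0.021782, -0.116245), k4 = (0.013851, -0.123846); V <- V + (h/6)(k1 + 2k2 + 2k3 + k4): V^u = 1.0462, V^v = 0.0277

Answer: V^u = 1.0462, V^v = 0.0277


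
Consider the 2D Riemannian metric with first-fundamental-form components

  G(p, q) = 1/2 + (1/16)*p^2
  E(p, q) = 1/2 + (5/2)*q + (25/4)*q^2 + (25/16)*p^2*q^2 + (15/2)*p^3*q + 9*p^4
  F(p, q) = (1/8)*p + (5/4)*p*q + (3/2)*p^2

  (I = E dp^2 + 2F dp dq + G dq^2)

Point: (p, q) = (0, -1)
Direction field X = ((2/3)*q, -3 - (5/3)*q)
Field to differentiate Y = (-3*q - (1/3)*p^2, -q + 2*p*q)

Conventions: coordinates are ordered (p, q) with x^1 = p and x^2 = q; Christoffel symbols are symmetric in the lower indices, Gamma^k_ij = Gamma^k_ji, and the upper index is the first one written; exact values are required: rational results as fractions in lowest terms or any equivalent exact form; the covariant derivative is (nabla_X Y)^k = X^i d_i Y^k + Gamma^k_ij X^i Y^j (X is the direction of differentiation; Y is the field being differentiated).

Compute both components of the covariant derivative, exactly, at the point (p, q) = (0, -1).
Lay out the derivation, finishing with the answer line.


E = 17/4, F = 0, G = 1/2 at the point
E_p = 0, E_q = -10, F_p = -9/8, F_q = 0, G_p = 0, G_q = 0
EG - F^2 = 17/8;  g^inv = (8/17) * [[1/2, 0], [0, 17/4]]
first-kind symbols [ij,l] = (1/2)(d_i g_jl + d_j g_il - d_l g_ij): [pp,p] = E_p/2 = 0, [pp,q] = F_p - E_q/2 = 31/8, [pq,p] = E_q/2 = -5, [pq,q] = G_p/2 = 0, [qq,p] = F_q - G_p/2 = 0, [qq,q] = G_q/2 = 0
Gamma^p_ij = (G*[ij,p] - F*[ij,q])/(EG - F^2), Gamma^q_ij = (E*[ij,q] - F*[ij,p])/(EG - F^2)
Gamma_ppp = 0, Gamma_ppq = -20/17, Gamma_pqq = 0, Gamma_qpp = 31/4, Gamma_qpq = 0, Gamma_qqq = 0
X = (-2/3, -4/3), Y = (3, 1) at the point

Answer: (nabla_X Y)^p = 484/51, (nabla_X Y)^q = -77/6


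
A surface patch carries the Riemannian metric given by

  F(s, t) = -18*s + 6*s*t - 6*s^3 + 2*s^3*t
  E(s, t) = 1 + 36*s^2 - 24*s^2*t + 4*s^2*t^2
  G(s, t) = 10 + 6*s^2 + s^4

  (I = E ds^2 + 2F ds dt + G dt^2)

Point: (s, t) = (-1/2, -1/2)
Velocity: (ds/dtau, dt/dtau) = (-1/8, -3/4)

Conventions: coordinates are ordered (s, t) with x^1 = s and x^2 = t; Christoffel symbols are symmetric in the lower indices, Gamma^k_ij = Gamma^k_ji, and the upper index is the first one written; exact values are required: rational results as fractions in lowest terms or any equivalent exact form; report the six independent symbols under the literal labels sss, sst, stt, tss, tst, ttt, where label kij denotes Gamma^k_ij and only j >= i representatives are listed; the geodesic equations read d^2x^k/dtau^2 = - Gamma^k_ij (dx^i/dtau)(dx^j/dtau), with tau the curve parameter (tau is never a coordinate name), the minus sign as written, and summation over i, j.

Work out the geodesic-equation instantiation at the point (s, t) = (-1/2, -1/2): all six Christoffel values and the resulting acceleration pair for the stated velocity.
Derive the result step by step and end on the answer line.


E = 53/4, F = 91/8, G = 185/16 at the point
E_s = -49, E_t = -7, F_s = -105/4, F_t = -13/4, G_s = -13/2, G_t = 0
EG - F^2 = 381/16;  g^inv = (16/381) * [[185/16, -91/8], [-91/8, 53/4]]
first-kind symbols [ij,l] = (1/2)(d_i g_jl + d_j g_il - d_l g_ij): [ss,s] = E_s/2 = -49/2, [ss,t] = F_s - E_t/2 = -91/4, [st,s] = E_t/2 = -7/2, [st,t] = G_s/2 = -13/4, [tt,s] = F_t - G_s/2 = 0, [tt,t] = G_t/2 = 0
Gamma^s_ij = (G*[ij,s] - F*[ij,t])/(EG - F^2), Gamma^t_ij = (E*[ij,t] - F*[ij,s])/(EG - F^2)
Gamma_sss = -392/381, Gamma_sst = -56/381, Gamma_stt = 0, Gamma_tss = -364/381, Gamma_tst = -52/381, Gamma_ttt = 0
d^2s/dtau^2 = -(Gamma_sss*(-1/8)^2 + 2*Gamma_sst*(-1/8)*(-3/4) + Gamma_stt*(-3/4)^2) = 133/3048
d^2t/dtau^2 = -(Gamma_tss*(-1/8)^2 + 2*Gamma_tst*(-1/8)*(-3/4) + Gamma_ttt*(-3/4)^2) = 247/6096

Answer: Gamma_sss = -392/381, Gamma_sst = -56/381, Gamma_stt = 0, Gamma_tss = -364/381, Gamma_tst = -52/381, Gamma_ttt = 0; accelerations (d^2s/dtau^2, d^2t/dtau^2) = (133/3048, 247/6096)


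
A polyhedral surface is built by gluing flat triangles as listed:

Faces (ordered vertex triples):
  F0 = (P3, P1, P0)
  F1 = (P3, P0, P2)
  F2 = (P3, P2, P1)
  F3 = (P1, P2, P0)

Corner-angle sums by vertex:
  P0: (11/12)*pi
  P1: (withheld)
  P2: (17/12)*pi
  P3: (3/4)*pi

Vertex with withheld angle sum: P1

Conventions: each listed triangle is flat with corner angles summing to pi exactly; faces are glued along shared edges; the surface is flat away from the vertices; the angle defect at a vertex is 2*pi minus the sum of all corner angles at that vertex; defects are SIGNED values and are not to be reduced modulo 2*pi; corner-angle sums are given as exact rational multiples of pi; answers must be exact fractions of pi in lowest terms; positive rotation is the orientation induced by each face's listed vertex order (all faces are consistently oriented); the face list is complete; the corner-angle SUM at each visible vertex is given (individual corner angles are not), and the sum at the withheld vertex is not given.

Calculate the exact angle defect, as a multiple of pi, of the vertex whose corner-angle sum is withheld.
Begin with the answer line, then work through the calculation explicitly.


Answer: defect(P1) = (13/12)*pi

V = 4, E = 6, F = 4; chi = V - E + F = 2
Gauss-Bonnet: total defect = 2*pi*chi = 4*pi; visible defects sum to (35/12)*pi


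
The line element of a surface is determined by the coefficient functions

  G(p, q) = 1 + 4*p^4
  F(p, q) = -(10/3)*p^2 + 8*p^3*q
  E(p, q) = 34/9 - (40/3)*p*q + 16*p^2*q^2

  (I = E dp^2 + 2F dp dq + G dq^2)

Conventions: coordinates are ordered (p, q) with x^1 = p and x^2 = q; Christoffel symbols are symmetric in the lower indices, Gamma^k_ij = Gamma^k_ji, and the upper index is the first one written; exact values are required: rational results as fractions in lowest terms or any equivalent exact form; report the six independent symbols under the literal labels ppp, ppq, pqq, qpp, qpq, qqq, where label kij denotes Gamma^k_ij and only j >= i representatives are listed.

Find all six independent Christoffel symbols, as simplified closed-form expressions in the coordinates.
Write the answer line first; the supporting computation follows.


Answer: Gamma_ppp = (72*p*q^2 - 30*q)/(18*p^4 + 72*p^2*q^2 - 60*p*q + 17), Gamma_ppq = (72*p^2*q - 30*p)/(18*p^4 + 72*p^2*q^2 - 60*p*q + 17), Gamma_pqq = 0, Gamma_qpp = 36*p^2*q/(18*p^4 + 72*p^2*q^2 - 60*p*q + 17), Gamma_qpq = 36*p^3/(18*p^4 + 72*p^2*q^2 - 60*p*q + 17), Gamma_qqq = 0

E = 34/9 - (40/3)*p*q + 16*p^2*q^2; F = -(10/3)*p^2 + 8*p^3*q; G = 1 + 4*p^4
Gamma^k_ij = (1/2) g^{kl} (d_i g_jl + d_j g_il - d_l g_ij), with g^inv = (1/(EG-F^2)) [[G, -F], [-F, E]]
first partials: E_p = -(40/3)*q + 32*p*q^2, E_q = -(40/3)*p + 32*p^2*q, F_p = -(20/3)*p + 24*p^2*q, F_q = 8*p^3, G_p = 16*p^3, G_q = 0
D = EG - F^2 = 34/9 - (40/3)*p*q + 16*p^2*q^2 + 4*p^4
expanded: Gamma^p_pp = (G E_p - 2F F_p + F E_q)/(2D), Gamma^p_pq = (G E_q - F G_p)/(2D), Gamma^p_qq = (2G F_q - G G_p - F G_q)/(2D), Gamma^q_pp = (2E F_p - E E_q - F E_p)/(2D), Gamma^q_pq = (E G_p - F E_q)/(2D), Gamma^q_qq = (E G_q - 2F F_q + F G_p)/(2D); substitute and cancel common factors


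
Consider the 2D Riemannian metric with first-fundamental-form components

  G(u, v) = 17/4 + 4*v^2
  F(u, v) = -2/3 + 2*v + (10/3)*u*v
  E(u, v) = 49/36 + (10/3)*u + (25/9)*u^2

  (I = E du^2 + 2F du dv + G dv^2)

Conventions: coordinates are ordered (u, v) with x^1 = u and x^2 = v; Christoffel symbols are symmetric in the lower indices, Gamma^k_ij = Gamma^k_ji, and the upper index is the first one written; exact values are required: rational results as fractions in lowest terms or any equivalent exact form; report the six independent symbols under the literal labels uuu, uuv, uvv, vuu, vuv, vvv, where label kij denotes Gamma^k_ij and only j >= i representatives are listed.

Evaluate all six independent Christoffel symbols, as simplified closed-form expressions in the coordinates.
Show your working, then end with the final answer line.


E = 49/36 + (10/3)*u + (25/9)*u^2; F = -2/3 + 2*v + (10/3)*u*v; G = 17/4 + 4*v^2
Gamma^k_ij = (1/2) g^{kl} (d_i g_jl + d_j g_il - d_l g_ij), with g^inv = (1/(EG-F^2)) [[G, -F], [-F, E]]
first partials: E_u = 10/3 + (50/9)*u, E_v = 0, F_u = (10/3)*v, F_v = 2 + (10/3)*u, G_u = 0, G_v = 8*v
D = EG - F^2 = 769/144 + (8/3)*v + (85/6)*u + (13/9)*v^2 + (40/9)*u*v + (425/36)*u^2
expanded: Gamma^u_uu = (G E_u - 2F F_u + F E_v)/(2D), Gamma^u_uv = (G E_v - F G_u)/(2D), Gamma^u_vv = (2G F_v - G G_u - F G_v)/(2D), Gamma^v_uu = (2E F_u - E E_v - F E_u)/(2D), Gamma^v_uv = (E G_u - F E_v)/(2D), Gamma^v_vv = (E G_v - 2F F_v + F G_u)/(2D); substitute and cancel common factors

Answer: Gamma_uuu = (1700*u + 320*v + 1020)/(1700*u^2 + 640*u*v + 2040*u + 208*v^2 + 384*v + 769), Gamma_uuv = 0, Gamma_uvv = (2040*u + 384*v + 1224)/(1700*u^2 + 640*u*v + 2040*u + 208*v^2 + 384*v + 769), Gamma_vuu = (800*u + 520*v + 480)/(5100*u^2 + 1920*u*v + 6120*u + 624*v^2 + 1152*v + 2307), Gamma_vuv = 0, Gamma_vvv = (320*u + 208*v + 192)/(1700*u^2 + 640*u*v + 2040*u + 208*v^2 + 384*v + 769)


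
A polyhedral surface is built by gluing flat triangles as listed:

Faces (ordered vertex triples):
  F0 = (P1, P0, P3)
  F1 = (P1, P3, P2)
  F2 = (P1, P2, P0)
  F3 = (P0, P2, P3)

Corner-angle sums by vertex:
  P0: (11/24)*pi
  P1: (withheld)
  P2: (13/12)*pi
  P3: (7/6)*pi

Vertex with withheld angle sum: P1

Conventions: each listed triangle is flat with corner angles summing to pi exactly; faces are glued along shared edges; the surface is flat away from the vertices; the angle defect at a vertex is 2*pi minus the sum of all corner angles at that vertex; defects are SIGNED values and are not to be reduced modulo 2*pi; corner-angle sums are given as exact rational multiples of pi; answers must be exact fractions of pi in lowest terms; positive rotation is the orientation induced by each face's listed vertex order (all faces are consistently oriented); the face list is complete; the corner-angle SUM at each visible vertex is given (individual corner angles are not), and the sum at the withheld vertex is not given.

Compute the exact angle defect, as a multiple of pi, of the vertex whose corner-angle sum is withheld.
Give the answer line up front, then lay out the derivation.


Answer: defect(P1) = (17/24)*pi

V = 4, E = 6, F = 4; chi = V - E + F = 2
Gauss-Bonnet: total defect = 2*pi*chi = 4*pi; visible defects sum to (79/24)*pi


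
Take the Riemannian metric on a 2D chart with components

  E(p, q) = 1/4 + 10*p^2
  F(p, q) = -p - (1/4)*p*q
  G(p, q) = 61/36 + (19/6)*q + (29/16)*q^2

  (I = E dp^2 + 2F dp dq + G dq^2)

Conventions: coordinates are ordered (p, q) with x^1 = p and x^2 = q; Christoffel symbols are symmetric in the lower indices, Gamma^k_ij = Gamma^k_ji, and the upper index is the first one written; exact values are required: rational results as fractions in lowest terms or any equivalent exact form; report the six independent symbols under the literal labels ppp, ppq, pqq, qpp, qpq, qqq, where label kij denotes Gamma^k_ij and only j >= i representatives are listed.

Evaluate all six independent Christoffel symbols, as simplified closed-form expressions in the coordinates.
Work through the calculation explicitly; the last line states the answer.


E = 1/4 + 10*p^2; F = -p - (1/4)*p*q; G = 61/36 + (19/6)*q + (29/16)*q^2
Gamma^k_ij = (1/2) g^{kl} (d_i g_jl + d_j g_il - d_l g_ij), with g^inv = (1/(EG-F^2)) [[G, -F], [-F, E]]
first partials: E_p = 20*p, E_q = 0, F_p = -1 - (1/4)*q, F_q = -(1/4)*p, G_p = 0, G_q = 19/6 + (29/8)*q
D = EG - F^2 = 61/144 + (19/24)*q + (29/64)*q^2 + (287/18)*p^2 + (187/6)*p^2*q + (289/16)*p^2*q^2
expanded: Gamma^p_pp = (G E_p - 2F F_p + F E_q)/(2D), Gamma^p_pq = (G E_q - F G_p)/(2D), Gamma^p_qq = (2G F_q - G G_p - F G_q)/(2D), Gamma^q_pp = (2E F_p - E E_q - F E_p)/(2D), Gamma^q_pq = (E G_p - F E_q)/(2D), Gamma^q_qq = (E G_q - 2F F_q + F G_p)/(2D); substitute and cancel common factors

Answer: Gamma_ppp = (10404*p*q^2 + 17952*p*q + 9184*p)/(10404*p^2*q^2 + 17952*p^2*q + 9184*p^2 + 261*q^2 + 456*q + 244), Gamma_ppq = 0, Gamma_pqq = (816*p*q + 668*p)/(10404*p^2*q^2 + 17952*p^2*q + 9184*p^2 + 261*q^2 + 456*q + 244), Gamma_qpp = (-36*q - 144)/(10404*p^2*q^2 + 17952*p^2*q + 9184*p^2 + 261*q^2 + 456*q + 244), Gamma_qpq = 0, Gamma_qqq = (10404*p^2*q + 8976*p^2 + 261*q + 228)/(10404*p^2*q^2 + 17952*p^2*q + 9184*p^2 + 261*q^2 + 456*q + 244)


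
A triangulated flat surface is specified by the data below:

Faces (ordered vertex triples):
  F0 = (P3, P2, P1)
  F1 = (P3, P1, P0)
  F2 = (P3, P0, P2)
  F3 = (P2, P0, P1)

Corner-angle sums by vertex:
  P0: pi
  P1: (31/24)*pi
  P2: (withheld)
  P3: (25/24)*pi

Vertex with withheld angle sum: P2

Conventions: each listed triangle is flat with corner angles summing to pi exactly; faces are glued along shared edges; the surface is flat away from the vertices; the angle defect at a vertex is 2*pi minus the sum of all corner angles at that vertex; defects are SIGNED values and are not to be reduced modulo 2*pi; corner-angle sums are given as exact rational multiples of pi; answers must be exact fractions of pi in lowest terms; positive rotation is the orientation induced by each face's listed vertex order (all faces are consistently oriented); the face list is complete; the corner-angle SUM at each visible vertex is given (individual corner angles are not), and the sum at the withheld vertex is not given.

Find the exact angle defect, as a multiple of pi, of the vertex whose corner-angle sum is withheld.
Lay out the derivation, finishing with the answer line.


V = 4, E = 6, F = 4; chi = V - E + F = 2
Gauss-Bonnet: total defect = 2*pi*chi = 4*pi; visible defects sum to (8/3)*pi

Answer: defect(P2) = (4/3)*pi


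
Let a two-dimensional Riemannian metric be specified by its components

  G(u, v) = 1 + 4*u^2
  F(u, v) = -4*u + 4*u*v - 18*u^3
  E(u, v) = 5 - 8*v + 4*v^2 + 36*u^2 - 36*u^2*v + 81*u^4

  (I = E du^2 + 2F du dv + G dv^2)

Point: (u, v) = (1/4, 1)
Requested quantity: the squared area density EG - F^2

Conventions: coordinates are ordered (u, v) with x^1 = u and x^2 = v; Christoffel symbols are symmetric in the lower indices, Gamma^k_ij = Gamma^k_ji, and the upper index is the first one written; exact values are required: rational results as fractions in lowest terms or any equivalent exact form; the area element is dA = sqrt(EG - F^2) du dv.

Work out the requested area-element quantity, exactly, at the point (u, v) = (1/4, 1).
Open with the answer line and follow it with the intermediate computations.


Answer: EG - F^2 = 401/256

E = 337/256, F = -9/32, G = 5/4; EG - F^2 = 401/256


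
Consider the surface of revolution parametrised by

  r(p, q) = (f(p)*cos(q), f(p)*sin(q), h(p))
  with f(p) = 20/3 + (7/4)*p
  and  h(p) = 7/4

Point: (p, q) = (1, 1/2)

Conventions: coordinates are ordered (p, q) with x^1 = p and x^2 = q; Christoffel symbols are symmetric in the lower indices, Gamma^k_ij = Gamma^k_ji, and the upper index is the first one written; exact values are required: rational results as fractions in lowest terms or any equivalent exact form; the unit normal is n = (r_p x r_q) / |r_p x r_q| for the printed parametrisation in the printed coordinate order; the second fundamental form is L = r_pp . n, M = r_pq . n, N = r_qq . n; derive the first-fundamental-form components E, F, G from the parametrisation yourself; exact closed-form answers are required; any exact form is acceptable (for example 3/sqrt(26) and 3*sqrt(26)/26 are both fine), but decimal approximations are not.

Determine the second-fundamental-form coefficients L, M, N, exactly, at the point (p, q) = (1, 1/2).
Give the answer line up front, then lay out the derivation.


Answer: L = 0, M = 0, N = 0

f = 101/12, f' = 7/4, f'' = 0, h' = 0, h'' = 0
E = 49/16, F = 0, G = 10201/144; answer radicand W^2 = 49/16
unnormalised second-form numerators: l = 0, m = 0, n = 0; L = l/sqrt(49/16), and similarly M = m/sqrt(W^2), N = n/sqrt(W^2)


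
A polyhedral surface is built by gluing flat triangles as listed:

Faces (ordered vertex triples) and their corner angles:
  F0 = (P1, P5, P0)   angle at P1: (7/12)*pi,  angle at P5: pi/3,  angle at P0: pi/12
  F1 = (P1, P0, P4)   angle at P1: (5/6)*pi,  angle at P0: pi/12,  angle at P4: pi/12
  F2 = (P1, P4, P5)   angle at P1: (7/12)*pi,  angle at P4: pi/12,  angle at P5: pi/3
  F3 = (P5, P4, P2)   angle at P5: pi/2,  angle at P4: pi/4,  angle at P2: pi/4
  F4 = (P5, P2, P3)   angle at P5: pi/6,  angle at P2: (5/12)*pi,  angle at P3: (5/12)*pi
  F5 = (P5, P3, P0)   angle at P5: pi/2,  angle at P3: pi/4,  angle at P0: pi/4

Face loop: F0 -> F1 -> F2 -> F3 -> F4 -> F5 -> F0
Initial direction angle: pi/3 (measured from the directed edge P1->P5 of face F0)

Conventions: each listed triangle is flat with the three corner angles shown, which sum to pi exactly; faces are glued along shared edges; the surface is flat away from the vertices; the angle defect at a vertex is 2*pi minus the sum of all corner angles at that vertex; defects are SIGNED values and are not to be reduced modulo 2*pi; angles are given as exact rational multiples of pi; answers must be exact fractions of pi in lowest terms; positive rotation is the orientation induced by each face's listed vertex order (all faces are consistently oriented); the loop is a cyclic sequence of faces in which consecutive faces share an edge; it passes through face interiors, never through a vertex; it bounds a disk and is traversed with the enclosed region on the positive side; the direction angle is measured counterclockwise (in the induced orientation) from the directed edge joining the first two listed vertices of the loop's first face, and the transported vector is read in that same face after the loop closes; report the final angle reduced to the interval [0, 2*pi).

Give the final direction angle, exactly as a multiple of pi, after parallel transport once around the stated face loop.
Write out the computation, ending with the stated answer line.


enclosed vertex P1: corner angles sum to 2*pi, defect = 2*pi - 2*pi = 0
enclosed vertex P5: corner angles sum to (11/6)*pi, defect = 2*pi - (11/6)*pi = pi/6
the rotation equals the total enclosed defect, so the final angle is initial + defects (mod 2*pi)
final angle = pi/3 + pi/6 = pi/2 (mod 2*pi)

Answer: final direction angle = pi/2


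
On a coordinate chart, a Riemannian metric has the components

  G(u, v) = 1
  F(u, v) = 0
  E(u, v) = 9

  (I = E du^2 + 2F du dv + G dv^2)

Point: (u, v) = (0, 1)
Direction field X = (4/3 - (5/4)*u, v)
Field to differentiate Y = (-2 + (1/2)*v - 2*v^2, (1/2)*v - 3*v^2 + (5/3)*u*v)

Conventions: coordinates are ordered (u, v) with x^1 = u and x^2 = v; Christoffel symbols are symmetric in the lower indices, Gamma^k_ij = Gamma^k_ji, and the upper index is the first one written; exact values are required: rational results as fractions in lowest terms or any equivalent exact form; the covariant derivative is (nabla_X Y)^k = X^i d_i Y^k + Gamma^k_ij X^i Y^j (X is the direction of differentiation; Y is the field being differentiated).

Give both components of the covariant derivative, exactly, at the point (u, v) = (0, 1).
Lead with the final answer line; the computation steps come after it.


Answer: (nabla_X Y)^u = -7/2, (nabla_X Y)^v = -59/18

E = 9, F = 0, G = 1 at the point
E_u = 0, E_v = 0, F_u = 0, F_v = 0, G_u = 0, G_v = 0
EG - F^2 = 9;  g^inv = (1/9) * [[1, 0], [0, 9]]
first-kind symbols [ij,l] = (1/2)(d_i g_jl + d_j g_il - d_l g_ij): [uu,u] = E_u/2 = 0, [uu,v] = F_u - E_v/2 = 0, [uv,u] = E_v/2 = 0, [uv,v] = G_u/2 = 0, [vv,u] = F_v - G_u/2 = 0, [vv,v] = G_v/2 = 0
Gamma^u_ij = (G*[ij,u] - F*[ij,v])/(EG - F^2), Gamma^v_ij = (E*[ij,v] - F*[ij,u])/(EG - F^2)
Gamma_uuu = 0, Gamma_uuv = 0, Gamma_uvv = 0, Gamma_vuu = 0, Gamma_vuv = 0, Gamma_vvv = 0
X = (4/3, 1), Y = (-7/2, -5/2) at the point


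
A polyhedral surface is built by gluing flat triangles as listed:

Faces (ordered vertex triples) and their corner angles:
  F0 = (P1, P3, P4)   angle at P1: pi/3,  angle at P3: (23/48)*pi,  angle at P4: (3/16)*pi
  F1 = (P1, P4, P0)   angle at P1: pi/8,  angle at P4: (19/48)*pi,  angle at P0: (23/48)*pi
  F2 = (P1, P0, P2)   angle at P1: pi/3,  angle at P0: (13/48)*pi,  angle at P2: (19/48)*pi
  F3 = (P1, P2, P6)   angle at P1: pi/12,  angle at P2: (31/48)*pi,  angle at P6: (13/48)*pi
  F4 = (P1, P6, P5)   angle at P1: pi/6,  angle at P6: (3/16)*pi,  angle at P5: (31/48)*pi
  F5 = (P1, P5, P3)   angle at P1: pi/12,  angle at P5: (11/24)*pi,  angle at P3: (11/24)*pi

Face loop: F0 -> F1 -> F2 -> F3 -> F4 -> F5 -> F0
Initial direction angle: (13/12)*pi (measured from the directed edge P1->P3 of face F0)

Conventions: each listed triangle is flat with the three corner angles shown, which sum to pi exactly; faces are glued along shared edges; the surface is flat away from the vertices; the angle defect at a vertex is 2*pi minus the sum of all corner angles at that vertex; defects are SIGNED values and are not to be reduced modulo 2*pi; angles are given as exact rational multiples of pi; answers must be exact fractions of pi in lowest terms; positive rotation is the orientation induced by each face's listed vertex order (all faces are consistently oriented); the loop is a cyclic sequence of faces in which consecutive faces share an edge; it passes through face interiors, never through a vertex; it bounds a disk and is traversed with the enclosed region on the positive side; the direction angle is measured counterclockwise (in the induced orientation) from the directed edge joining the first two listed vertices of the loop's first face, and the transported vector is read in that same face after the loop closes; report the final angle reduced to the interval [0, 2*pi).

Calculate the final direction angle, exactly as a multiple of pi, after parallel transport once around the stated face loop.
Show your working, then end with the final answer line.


enclosed vertex P1: corner angles sum to (9/8)*pi, defect = 2*pi - (9/8)*pi = (7/8)*pi
transport around the loop rotates by the sum of enclosed defects; add to the initial angle mod 2*pi
final angle = (13/12)*pi + (7/8)*pi = (47/24)*pi (mod 2*pi)

Answer: final direction angle = (47/24)*pi


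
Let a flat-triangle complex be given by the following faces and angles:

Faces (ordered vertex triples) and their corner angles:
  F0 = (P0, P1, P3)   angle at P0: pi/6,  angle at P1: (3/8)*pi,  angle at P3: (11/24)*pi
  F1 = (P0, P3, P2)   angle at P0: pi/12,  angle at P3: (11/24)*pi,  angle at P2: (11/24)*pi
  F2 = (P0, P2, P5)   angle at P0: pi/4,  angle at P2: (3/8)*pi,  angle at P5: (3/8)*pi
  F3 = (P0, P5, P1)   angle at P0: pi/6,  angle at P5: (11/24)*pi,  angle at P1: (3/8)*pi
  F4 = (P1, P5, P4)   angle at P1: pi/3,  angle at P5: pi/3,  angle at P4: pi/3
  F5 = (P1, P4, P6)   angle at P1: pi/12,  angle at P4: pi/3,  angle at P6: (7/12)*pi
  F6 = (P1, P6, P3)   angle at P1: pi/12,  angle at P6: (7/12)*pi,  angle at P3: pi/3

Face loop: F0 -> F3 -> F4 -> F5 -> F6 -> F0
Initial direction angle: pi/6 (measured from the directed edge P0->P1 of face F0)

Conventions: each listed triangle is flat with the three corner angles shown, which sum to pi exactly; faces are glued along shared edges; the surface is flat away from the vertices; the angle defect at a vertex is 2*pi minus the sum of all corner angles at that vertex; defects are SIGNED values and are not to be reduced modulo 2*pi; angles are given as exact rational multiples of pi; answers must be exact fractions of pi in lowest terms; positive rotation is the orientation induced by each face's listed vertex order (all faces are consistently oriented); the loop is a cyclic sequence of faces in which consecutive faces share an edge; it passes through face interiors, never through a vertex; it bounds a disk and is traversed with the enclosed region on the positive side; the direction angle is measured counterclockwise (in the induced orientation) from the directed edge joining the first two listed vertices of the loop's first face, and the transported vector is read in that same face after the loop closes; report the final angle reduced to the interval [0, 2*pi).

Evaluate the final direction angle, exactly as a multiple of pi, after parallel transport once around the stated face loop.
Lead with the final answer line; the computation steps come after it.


Answer: final direction angle = (11/12)*pi

enclosed vertex P1: corner angles sum to (5/4)*pi, defect = 2*pi - (5/4)*pi = (3/4)*pi
summing the enclosed defects onto the initial angle, mod 2*pi in the induced orientation:
final angle = pi/6 + (3/4)*pi = (11/12)*pi (mod 2*pi)


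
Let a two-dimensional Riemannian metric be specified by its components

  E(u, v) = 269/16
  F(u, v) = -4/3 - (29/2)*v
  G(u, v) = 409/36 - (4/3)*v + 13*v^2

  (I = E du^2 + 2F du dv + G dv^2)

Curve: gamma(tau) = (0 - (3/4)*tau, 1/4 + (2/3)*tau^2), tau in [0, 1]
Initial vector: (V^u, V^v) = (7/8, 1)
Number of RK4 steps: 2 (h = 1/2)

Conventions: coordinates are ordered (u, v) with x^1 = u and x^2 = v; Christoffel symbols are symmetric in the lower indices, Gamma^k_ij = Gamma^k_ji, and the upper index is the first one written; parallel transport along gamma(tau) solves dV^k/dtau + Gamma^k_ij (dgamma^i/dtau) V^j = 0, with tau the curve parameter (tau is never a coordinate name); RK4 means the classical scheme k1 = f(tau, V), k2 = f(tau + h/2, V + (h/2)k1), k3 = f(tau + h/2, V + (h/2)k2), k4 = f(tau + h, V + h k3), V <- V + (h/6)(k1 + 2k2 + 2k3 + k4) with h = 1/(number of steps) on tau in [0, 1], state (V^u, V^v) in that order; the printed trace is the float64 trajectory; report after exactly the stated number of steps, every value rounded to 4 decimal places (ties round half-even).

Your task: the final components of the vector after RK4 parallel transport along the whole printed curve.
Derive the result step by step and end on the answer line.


gamma'(tau) = (-3/4, (4/3)*tau); f(tau, V)^k = -Gamma^k_ij(gamma(tau)) gamma'^i(tau) V^j; h = 1/2; intermediate values shown to 6 dp
curve data and Christoffel symbols at the stage parameters:
  tau = 0.000000: gamma = (0.000000, 0.250000), gamma' = (-0.750000, 0.000000); Gamma_uuu = 0.000000, Gamma_uuv = 0.000000, Gamma_uvv = -0.910565, Gamma_vuu = 0.000000, Gamma_vuv = 0.000000, Gamma_vvv = -0.163134
  tau = 0.250000: gamma = (-0.187500, 0.291667), gamma' = (-0.750000, 0.333333); Gamma_uuu = 0.000000, Gamma_uuv = 0.000000, Gamma_uvv = -0.916501, Gamma_vuu = 0.000000, Gamma_vuv = 0.000000, Gamma_vvv = -0.163356
  tau = 0.500000: gamma = (-0.375000, 0.416667), gamma' = (-0.750000, 0.666667); Gamma_uuu = 0.000000, Gamma_uuv = 0.000000, Gamma_uvv = -0.934345, Gamma_vuu = 0.000000, Gamma_vuv = 0.000000, Gamma_vvv = -0.163889
  tau = 0.750000: gamma = (-0.562500, 0.625000), gamma' = (-0.750000, 1.000000); Gamma_uuu = 0.000000, Gamma_uuv = 0.000000, Gamma_uvv = -0.964026, Gamma_vuu = 0.000000, Gamma_vuv = 0.000000, Gamma_vvv = -0.164266
  tau = 1.000000: gamma = (-0.750000, 0.916667), gamma' = (-0.750000, 1.333333); Gamma_uuu = 0.000000, Gamma_uuv = 0.000000, Gamma_uvv = -1.004652, Gamma_vuu = 0.000000, Gamma_vuv = 0.000000, Gamma_vvv = -0.163468
step 0: V^u = 0.8750, V^v = 1.0000
step 1: k1 = (0.000000, 0.000000), k2 = (0.305500, 0.054452), k3 = (0.309659, 0.055193), k4 = (0.640087, 0.112274); V <- V + (h/6)(k1 + 2k2 + 2k3 + k4): V^u = 1.0309, V^v = 1.0276
step 2: k1 = (0.640108, 0.112278), k2 = (1.017722, 0.173415), k3 = (1.032456, 0.175926), k4 = (1.494378, 0.243151); V <- V + (h/6)(k1 + 2k2 + 2k3 + k4): V^u = 1.5504, V^v = 1.1155

Answer: V^u = 1.5504, V^v = 1.1155
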